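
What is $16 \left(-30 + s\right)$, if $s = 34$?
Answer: $64$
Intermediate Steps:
$16 \left(-30 + s\right) = 16 \left(-30 + 34\right) = 16 \cdot 4 = 64$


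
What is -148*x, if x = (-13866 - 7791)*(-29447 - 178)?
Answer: -94955116500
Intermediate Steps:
x = 641588625 (x = -21657*(-29625) = 641588625)
-148*x = -148*641588625 = -94955116500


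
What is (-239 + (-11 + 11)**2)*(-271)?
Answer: 64769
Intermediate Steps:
(-239 + (-11 + 11)**2)*(-271) = (-239 + 0**2)*(-271) = (-239 + 0)*(-271) = -239*(-271) = 64769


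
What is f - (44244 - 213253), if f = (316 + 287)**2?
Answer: 532618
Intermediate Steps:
f = 363609 (f = 603**2 = 363609)
f - (44244 - 213253) = 363609 - (44244 - 213253) = 363609 - 1*(-169009) = 363609 + 169009 = 532618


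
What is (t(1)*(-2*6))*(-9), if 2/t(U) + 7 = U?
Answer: -36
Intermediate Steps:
t(U) = 2/(-7 + U)
(t(1)*(-2*6))*(-9) = ((2/(-7 + 1))*(-2*6))*(-9) = ((2/(-6))*(-12))*(-9) = ((2*(-⅙))*(-12))*(-9) = -⅓*(-12)*(-9) = 4*(-9) = -36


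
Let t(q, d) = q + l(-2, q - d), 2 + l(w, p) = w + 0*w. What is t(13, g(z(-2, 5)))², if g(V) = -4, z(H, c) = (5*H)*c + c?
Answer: 81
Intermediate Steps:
z(H, c) = c + 5*H*c (z(H, c) = 5*H*c + c = c + 5*H*c)
l(w, p) = -2 + w (l(w, p) = -2 + (w + 0*w) = -2 + (w + 0) = -2 + w)
t(q, d) = -4 + q (t(q, d) = q + (-2 - 2) = q - 4 = -4 + q)
t(13, g(z(-2, 5)))² = (-4 + 13)² = 9² = 81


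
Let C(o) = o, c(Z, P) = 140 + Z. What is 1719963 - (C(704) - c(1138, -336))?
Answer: 1720537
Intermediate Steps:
1719963 - (C(704) - c(1138, -336)) = 1719963 - (704 - (140 + 1138)) = 1719963 - (704 - 1*1278) = 1719963 - (704 - 1278) = 1719963 - 1*(-574) = 1719963 + 574 = 1720537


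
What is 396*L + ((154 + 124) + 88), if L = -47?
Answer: -18246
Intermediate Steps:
396*L + ((154 + 124) + 88) = 396*(-47) + ((154 + 124) + 88) = -18612 + (278 + 88) = -18612 + 366 = -18246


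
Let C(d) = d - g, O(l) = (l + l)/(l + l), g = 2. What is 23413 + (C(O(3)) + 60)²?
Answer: 26894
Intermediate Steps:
O(l) = 1 (O(l) = (2*l)/((2*l)) = (2*l)*(1/(2*l)) = 1)
C(d) = -2 + d (C(d) = d - 1*2 = d - 2 = -2 + d)
23413 + (C(O(3)) + 60)² = 23413 + ((-2 + 1) + 60)² = 23413 + (-1 + 60)² = 23413 + 59² = 23413 + 3481 = 26894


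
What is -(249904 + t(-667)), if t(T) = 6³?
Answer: -250120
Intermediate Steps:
t(T) = 216
-(249904 + t(-667)) = -(249904 + 216) = -1*250120 = -250120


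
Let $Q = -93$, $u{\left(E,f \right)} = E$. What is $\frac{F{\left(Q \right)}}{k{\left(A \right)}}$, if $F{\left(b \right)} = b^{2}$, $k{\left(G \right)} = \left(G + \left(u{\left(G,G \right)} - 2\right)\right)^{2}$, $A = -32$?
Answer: $\frac{961}{484} \approx 1.9855$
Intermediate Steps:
$k{\left(G \right)} = \left(-2 + 2 G\right)^{2}$ ($k{\left(G \right)} = \left(G + \left(G - 2\right)\right)^{2} = \left(G + \left(-2 + G\right)\right)^{2} = \left(-2 + 2 G\right)^{2}$)
$\frac{F{\left(Q \right)}}{k{\left(A \right)}} = \frac{\left(-93\right)^{2}}{4 \left(-1 - 32\right)^{2}} = \frac{8649}{4 \left(-33\right)^{2}} = \frac{8649}{4 \cdot 1089} = \frac{8649}{4356} = 8649 \cdot \frac{1}{4356} = \frac{961}{484}$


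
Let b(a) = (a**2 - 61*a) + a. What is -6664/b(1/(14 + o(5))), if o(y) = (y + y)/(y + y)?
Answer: 1499400/899 ≈ 1667.9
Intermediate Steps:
o(y) = 1 (o(y) = (2*y)/((2*y)) = (2*y)*(1/(2*y)) = 1)
b(a) = a**2 - 60*a
-6664/b(1/(14 + o(5))) = -6664*(14 + 1)/(-60 + 1/(14 + 1)) = -6664*15/(-60 + 1/15) = -6664/((1/15)*(-899/15)) = -6664/(-899/225) = -6664*(-225/899) = 1499400/899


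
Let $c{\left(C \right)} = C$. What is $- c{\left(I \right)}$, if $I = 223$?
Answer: $-223$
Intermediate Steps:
$- c{\left(I \right)} = \left(-1\right) 223 = -223$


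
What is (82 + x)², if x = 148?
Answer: 52900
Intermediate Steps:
(82 + x)² = (82 + 148)² = 230² = 52900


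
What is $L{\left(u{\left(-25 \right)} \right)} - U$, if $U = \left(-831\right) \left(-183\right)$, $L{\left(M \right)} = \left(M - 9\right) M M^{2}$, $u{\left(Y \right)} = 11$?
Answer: $-149411$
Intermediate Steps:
$L{\left(M \right)} = M^{3} \left(-9 + M\right)$ ($L{\left(M \right)} = \left(M - 9\right) M M^{2} = \left(-9 + M\right) M M^{2} = M \left(-9 + M\right) M^{2} = M^{3} \left(-9 + M\right)$)
$U = 152073$
$L{\left(u{\left(-25 \right)} \right)} - U = 11^{3} \left(-9 + 11\right) - 152073 = 1331 \cdot 2 - 152073 = 2662 - 152073 = -149411$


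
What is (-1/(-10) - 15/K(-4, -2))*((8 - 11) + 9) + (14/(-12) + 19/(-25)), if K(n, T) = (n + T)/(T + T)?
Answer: -9199/150 ≈ -61.327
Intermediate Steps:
K(n, T) = (T + n)/(2*T) (K(n, T) = (T + n)/((2*T)) = (T + n)*(1/(2*T)) = (T + n)/(2*T))
(-1/(-10) - 15/K(-4, -2))*((8 - 11) + 9) + (14/(-12) + 19/(-25)) = (-1/(-10) - 15*(-4/(-2 - 4)))*((8 - 11) + 9) + (14/(-12) + 19/(-25)) = (-1*(-⅒) - 15/((½)*(-½)*(-6)))*(-3 + 9) + (14*(-1/12) + 19*(-1/25)) = (⅒ - 15/3/2)*6 + (-7/6 - 19/25) = (⅒ - 15*⅔)*6 - 289/150 = (⅒ - 10)*6 - 289/150 = -99/10*6 - 289/150 = -297/5 - 289/150 = -9199/150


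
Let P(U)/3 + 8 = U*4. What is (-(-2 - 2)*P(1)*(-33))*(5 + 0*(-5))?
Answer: 7920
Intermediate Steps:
P(U) = -24 + 12*U (P(U) = -24 + 3*(U*4) = -24 + 3*(4*U) = -24 + 12*U)
(-(-2 - 2)*P(1)*(-33))*(5 + 0*(-5)) = (-(-2 - 2)*(-24 + 12*1)*(-33))*(5 + 0*(-5)) = (-(-4)*(-24 + 12)*(-33))*(5 + 0) = (-(-4)*(-12)*(-33))*5 = (-1*48*(-33))*5 = -48*(-33)*5 = 1584*5 = 7920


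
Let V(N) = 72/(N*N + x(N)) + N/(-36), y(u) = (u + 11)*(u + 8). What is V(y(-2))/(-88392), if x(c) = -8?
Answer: 715/42840656 ≈ 1.6690e-5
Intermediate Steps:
y(u) = (8 + u)*(11 + u) (y(u) = (11 + u)*(8 + u) = (8 + u)*(11 + u))
V(N) = 72/(-8 + N²) - N/36 (V(N) = 72/(N*N - 8) + N/(-36) = 72/(N² - 8) + N*(-1/36) = 72/(-8 + N²) - N/36)
V(y(-2))/(-88392) = ((2592 - (88 + (-2)² + 19*(-2))³ + 8*(88 + (-2)² + 19*(-2)))/(36*(-8 + (88 + (-2)² + 19*(-2))²)))/(-88392) = ((2592 - (88 + 4 - 38)³ + 8*(88 + 4 - 38))/(36*(-8 + (88 + 4 - 38)²)))*(-1/88392) = ((2592 - 1*54³ + 8*54)/(36*(-8 + 54²)))*(-1/88392) = ((2592 - 1*157464 + 432)/(36*(-8 + 2916)))*(-1/88392) = ((1/36)*(2592 - 157464 + 432)/2908)*(-1/88392) = ((1/36)*(1/2908)*(-154440))*(-1/88392) = -2145/1454*(-1/88392) = 715/42840656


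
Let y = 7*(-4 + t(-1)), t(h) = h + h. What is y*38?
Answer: -1596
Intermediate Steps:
t(h) = 2*h
y = -42 (y = 7*(-4 + 2*(-1)) = 7*(-4 - 2) = 7*(-6) = -42)
y*38 = -42*38 = -1596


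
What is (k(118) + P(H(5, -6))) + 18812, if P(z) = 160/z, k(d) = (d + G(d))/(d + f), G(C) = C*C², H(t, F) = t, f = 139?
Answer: 6486058/257 ≈ 25238.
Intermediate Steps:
G(C) = C³
k(d) = (d + d³)/(139 + d) (k(d) = (d + d³)/(d + 139) = (d + d³)/(139 + d))
(k(118) + P(H(5, -6))) + 18812 = ((118 + 118³)/(139 + 118) + 160/5) + 18812 = ((118 + 1643032)/257 + 160*(⅕)) + 18812 = ((1/257)*1643150 + 32) + 18812 = (1643150/257 + 32) + 18812 = 1651374/257 + 18812 = 6486058/257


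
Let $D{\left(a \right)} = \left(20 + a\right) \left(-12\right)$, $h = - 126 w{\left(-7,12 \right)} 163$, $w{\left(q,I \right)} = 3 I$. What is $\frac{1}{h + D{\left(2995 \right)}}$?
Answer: $- \frac{1}{775548} \approx -1.2894 \cdot 10^{-6}$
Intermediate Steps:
$h = -739368$ ($h = - 126 \cdot 3 \cdot 12 \cdot 163 = \left(-126\right) 36 \cdot 163 = \left(-4536\right) 163 = -739368$)
$D{\left(a \right)} = -240 - 12 a$
$\frac{1}{h + D{\left(2995 \right)}} = \frac{1}{-739368 - 36180} = \frac{1}{-775548} = - \frac{1}{775548}$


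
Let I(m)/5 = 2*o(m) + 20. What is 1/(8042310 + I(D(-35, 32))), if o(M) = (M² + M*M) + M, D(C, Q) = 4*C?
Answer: 1/8433010 ≈ 1.1858e-7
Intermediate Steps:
o(M) = M + 2*M² (o(M) = (M² + M²) + M = 2*M² + M = M + 2*M²)
I(m) = 100 + 10*m*(1 + 2*m) (I(m) = 5*(2*(m*(1 + 2*m)) + 20) = 5*(2*m*(1 + 2*m) + 20) = 5*(20 + 2*m*(1 + 2*m)) = 100 + 10*m*(1 + 2*m))
1/(8042310 + I(D(-35, 32))) = 1/(8042310 + (100 + 10*(4*(-35))*(1 + 2*(4*(-35))))) = 1/(8042310 + (100 + 10*(-140)*(1 + 2*(-140)))) = 1/(8042310 + (100 + 10*(-140)*(1 - 280))) = 1/(8042310 + (100 + 10*(-140)*(-279))) = 1/(8042310 + (100 + 390600)) = 1/(8042310 + 390700) = 1/8433010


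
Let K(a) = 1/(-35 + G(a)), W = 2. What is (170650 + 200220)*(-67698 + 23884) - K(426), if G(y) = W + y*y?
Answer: -2948321409673741/181443 ≈ -1.6249e+10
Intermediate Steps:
G(y) = 2 + y**2 (G(y) = 2 + y*y = 2 + y**2)
K(a) = 1/(-33 + a**2) (K(a) = 1/(-35 + (2 + a**2)) = 1/(-33 + a**2))
(170650 + 200220)*(-67698 + 23884) - K(426) = (170650 + 200220)*(-67698 + 23884) - 1/(-33 + 426**2) = 370870*(-43814) - 1/(-33 + 181476) = -16249298180 - 1/181443 = -2948321409673741/181443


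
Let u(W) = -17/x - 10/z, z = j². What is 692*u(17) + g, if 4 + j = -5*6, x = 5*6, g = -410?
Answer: -3503198/4335 ≈ -808.12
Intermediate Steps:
x = 30
j = -34 (j = -4 - 5*6 = -4 - 30 = -34)
z = 1156 (z = (-34)² = 1156)
u(W) = -2494/4335 (u(W) = -17/30 - 10/1156 = -17*1/30 - 10*1/1156 = -17/30 - 5/578 = -2494/4335)
692*u(17) + g = 692*(-2494/4335) - 410 = -1725848/4335 - 410 = -3503198/4335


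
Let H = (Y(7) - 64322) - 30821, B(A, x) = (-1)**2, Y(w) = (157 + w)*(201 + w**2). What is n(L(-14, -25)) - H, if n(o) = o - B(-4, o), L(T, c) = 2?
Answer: 54144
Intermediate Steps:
B(A, x) = 1
n(o) = -1 + o (n(o) = o - 1*1 = o - 1 = -1 + o)
H = -54143 (H = ((31557 + 7**3 + 157*7**2 + 201*7) - 64322) - 30821 = ((31557 + 343 + 157*49 + 1407) - 64322) - 30821 = ((31557 + 343 + 7693 + 1407) - 64322) - 30821 = (41000 - 64322) - 30821 = -23322 - 30821 = -54143)
n(L(-14, -25)) - H = (-1 + 2) - 1*(-54143) = 1 + 54143 = 54144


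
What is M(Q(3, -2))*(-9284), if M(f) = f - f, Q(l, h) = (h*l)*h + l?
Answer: 0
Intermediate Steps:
Q(l, h) = l + l*h² (Q(l, h) = l*h² + l = l + l*h²)
M(f) = 0
M(Q(3, -2))*(-9284) = 0*(-9284) = 0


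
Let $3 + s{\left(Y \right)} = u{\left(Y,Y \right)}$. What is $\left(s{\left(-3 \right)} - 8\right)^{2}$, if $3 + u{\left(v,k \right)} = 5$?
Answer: $81$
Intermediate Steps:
$u{\left(v,k \right)} = 2$ ($u{\left(v,k \right)} = -3 + 5 = 2$)
$s{\left(Y \right)} = -1$ ($s{\left(Y \right)} = -3 + 2 = -1$)
$\left(s{\left(-3 \right)} - 8\right)^{2} = \left(-1 - 8\right)^{2} = \left(-9\right)^{2} = 81$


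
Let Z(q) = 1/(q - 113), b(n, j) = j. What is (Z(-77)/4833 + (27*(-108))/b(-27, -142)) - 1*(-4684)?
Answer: 306722381869/65197170 ≈ 4704.5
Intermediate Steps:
Z(q) = 1/(-113 + q)
(Z(-77)/4833 + (27*(-108))/b(-27, -142)) - 1*(-4684) = (1/(-113 - 77*4833) + (27*(-108))/(-142)) - 1*(-4684) = ((1/4833)/(-190) - 2916*(-1/142)) + 4684 = (-1/190*1/4833 + 1458/71) + 4684 = (-1/918270 + 1458/71) + 4684 = 1338837589/65197170 + 4684 = 306722381869/65197170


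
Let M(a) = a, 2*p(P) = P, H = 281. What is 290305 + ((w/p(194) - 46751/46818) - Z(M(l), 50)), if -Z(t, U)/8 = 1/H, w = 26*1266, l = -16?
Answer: 370895301859619/1276118226 ≈ 2.9064e+5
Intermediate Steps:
p(P) = P/2
w = 32916
Z(t, U) = -8/281
290305 + ((w/p(194) - 46751/46818) - Z(M(l), 50)) = 290305 + ((32916/(((½)*194)) - 46751/46818) - 1*(-8/281)) = 290305 + ((32916/97 - 46751*1/46818) + 8/281) = 290305 + ((32916*(1/97) - 46751/46818) + 8/281) = 290305 + ((32916/97 - 46751/46818) + 8/281) = 290305 + (1536526441/4541346 + 8/281) = 290305 + 431800260689/1276118226 = 370895301859619/1276118226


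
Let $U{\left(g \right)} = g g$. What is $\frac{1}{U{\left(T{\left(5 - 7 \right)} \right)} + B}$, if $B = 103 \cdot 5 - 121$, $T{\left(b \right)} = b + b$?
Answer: $\frac{1}{410} \approx 0.002439$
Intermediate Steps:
$T{\left(b \right)} = 2 b$
$U{\left(g \right)} = g^{2}$
$B = 394$ ($B = 515 - 121 = 394$)
$\frac{1}{U{\left(T{\left(5 - 7 \right)} \right)} + B} = \frac{1}{\left(2 \left(5 - 7\right)\right)^{2} + 394} = \frac{1}{\left(2 \left(-2\right)\right)^{2} + 394} = \frac{1}{\left(-4\right)^{2} + 394} = \frac{1}{16 + 394} = \frac{1}{410}$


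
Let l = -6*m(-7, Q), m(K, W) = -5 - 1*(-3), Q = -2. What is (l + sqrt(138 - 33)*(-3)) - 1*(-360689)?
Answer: 360701 - 3*sqrt(105) ≈ 3.6067e+5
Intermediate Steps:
m(K, W) = -2 (m(K, W) = -5 + 3 = -2)
l = 12 (l = -6*(-2) = 12)
(l + sqrt(138 - 33)*(-3)) - 1*(-360689) = (12 + sqrt(138 - 33)*(-3)) - 1*(-360689) = (12 + sqrt(105)*(-3)) + 360689 = (12 - 3*sqrt(105)) + 360689 = 360701 - 3*sqrt(105)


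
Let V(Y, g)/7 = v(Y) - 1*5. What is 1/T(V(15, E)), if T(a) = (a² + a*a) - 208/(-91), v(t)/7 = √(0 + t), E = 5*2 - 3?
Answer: 76034/4942585987 + 84035*√15/59311031844 ≈ 2.0871e-5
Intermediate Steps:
E = 7 (E = 10 - 3 = 7)
v(t) = 7*√t (v(t) = 7*√(0 + t) = 7*√t)
V(Y, g) = -35 + 49*√Y (V(Y, g) = 7*(7*√Y - 1*5) = 7*(7*√Y - 5) = 7*(-5 + 7*√Y) = -35 + 49*√Y)
T(a) = 16/7 + 2*a² (T(a) = (a² + a²) - 208*(-1/91) = 2*a² + 16/7 = 16/7 + 2*a²)
1/T(V(15, E)) = 1/(16/7 + 2*(-35 + 49*√15)²)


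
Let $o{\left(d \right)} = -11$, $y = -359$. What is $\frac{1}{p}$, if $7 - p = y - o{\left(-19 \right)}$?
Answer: $\frac{1}{355} \approx 0.0028169$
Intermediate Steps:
$p = 355$ ($p = 7 - \left(-359 - -11\right) = 7 - \left(-359 + 11\right) = 7 - -348 = 7 + 348 = 355$)
$\frac{1}{p} = \frac{1}{355}$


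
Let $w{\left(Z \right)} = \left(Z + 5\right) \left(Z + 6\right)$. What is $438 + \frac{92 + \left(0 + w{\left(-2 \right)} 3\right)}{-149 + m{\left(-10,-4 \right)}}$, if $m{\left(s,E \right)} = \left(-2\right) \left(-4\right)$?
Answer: $\frac{61630}{141} \approx 437.09$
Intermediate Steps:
$w{\left(Z \right)} = \left(5 + Z\right) \left(6 + Z\right)$
$m{\left(s,E \right)} = 8$
$438 + \frac{92 + \left(0 + w{\left(-2 \right)} 3\right)}{-149 + m{\left(-10,-4 \right)}} = 438 + \frac{92 + \left(0 + \left(30 + \left(-2\right)^{2} + 11 \left(-2\right)\right) 3\right)}{-149 + 8} = 438 + \frac{92 + \left(0 + \left(30 + 4 - 22\right) 3\right)}{-141} = 438 + \left(92 + \left(0 + 12 \cdot 3\right)\right) \left(- \frac{1}{141}\right) = 438 + \left(92 + \left(0 + 36\right)\right) \left(- \frac{1}{141}\right) = 438 + \left(92 + 36\right) \left(- \frac{1}{141}\right) = 438 + 128 \left(- \frac{1}{141}\right) = 438 - \frac{128}{141} = \frac{61630}{141}$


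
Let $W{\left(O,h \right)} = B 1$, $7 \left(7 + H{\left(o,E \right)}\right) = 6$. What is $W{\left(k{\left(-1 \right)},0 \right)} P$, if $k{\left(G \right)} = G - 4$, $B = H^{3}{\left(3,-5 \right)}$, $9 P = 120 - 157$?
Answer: $\frac{2941759}{3087} \approx 952.95$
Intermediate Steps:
$H{\left(o,E \right)} = - \frac{43}{7}$ ($H{\left(o,E \right)} = -7 + \frac{1}{7} \cdot 6 = -7 + \frac{6}{7} = - \frac{43}{7}$)
$P = - \frac{37}{9}$ ($P = \frac{120 - 157}{9} = \frac{1}{9} \left(-37\right) = - \frac{37}{9} \approx -4.1111$)
$B = - \frac{79507}{343}$ ($B = \left(- \frac{43}{7}\right)^{3} = - \frac{79507}{343} \approx -231.8$)
$k{\left(G \right)} = -4 + G$
$W{\left(O,h \right)} = - \frac{79507}{343}$ ($W{\left(O,h \right)} = \left(- \frac{79507}{343}\right) 1 = - \frac{79507}{343}$)
$W{\left(k{\left(-1 \right)},0 \right)} P = \left(- \frac{79507}{343}\right) \left(- \frac{37}{9}\right) = \frac{2941759}{3087}$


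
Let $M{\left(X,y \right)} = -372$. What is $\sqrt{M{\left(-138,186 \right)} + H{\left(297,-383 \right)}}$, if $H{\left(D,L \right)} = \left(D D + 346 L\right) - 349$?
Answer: $i \sqrt{45030} \approx 212.2 i$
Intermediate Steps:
$H{\left(D,L \right)} = -349 + D^{2} + 346 L$ ($H{\left(D,L \right)} = \left(D^{2} + 346 L\right) - 349 = -349 + D^{2} + 346 L$)
$\sqrt{M{\left(-138,186 \right)} + H{\left(297,-383 \right)}} = \sqrt{-372 + \left(-349 + 297^{2} + 346 \left(-383\right)\right)} = \sqrt{-372 - 44658} = \sqrt{-45030} = i \sqrt{45030}$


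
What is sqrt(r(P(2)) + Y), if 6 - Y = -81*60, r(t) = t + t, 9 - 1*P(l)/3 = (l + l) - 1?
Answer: sqrt(4902) ≈ 70.014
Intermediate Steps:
P(l) = 30 - 6*l (P(l) = 27 - 3*((l + l) - 1) = 27 - 3*(2*l - 1) = 27 - 3*(-1 + 2*l) = 27 + (3 - 6*l) = 30 - 6*l)
r(t) = 2*t
Y = 4866 (Y = 6 - (-81)*60 = 6 - 1*(-4860) = 6 + 4860 = 4866)
sqrt(r(P(2)) + Y) = sqrt(2*(30 - 6*2) + 4866) = sqrt(2*(30 - 12) + 4866) = sqrt(2*18 + 4866) = sqrt(36 + 4866) = sqrt(4902)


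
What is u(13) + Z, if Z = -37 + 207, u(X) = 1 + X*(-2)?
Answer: 145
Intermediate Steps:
u(X) = 1 - 2*X
Z = 170
u(13) + Z = (1 - 2*13) + 170 = (1 - 26) + 170 = -25 + 170 = 145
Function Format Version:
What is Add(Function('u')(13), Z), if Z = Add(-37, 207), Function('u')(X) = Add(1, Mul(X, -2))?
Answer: 145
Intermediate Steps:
Function('u')(X) = Add(1, Mul(-2, X))
Z = 170
Add(Function('u')(13), Z) = Add(Add(1, Mul(-2, 13)), 170) = Add(Add(1, -26), 170) = Add(-25, 170) = 145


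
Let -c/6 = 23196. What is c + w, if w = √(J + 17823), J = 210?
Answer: -139176 + √18033 ≈ -1.3904e+5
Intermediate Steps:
c = -139176 (c = -6*23196 = -139176)
w = √18033 (w = √(210 + 17823) = √18033 ≈ 134.29)
c + w = -139176 + √18033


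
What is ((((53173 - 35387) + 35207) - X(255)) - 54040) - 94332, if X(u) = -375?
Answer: -95004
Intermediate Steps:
((((53173 - 35387) + 35207) - X(255)) - 54040) - 94332 = ((((53173 - 35387) + 35207) - 1*(-375)) - 54040) - 94332 = (((17786 + 35207) + 375) - 54040) - 94332 = ((52993 + 375) - 54040) - 94332 = (53368 - 54040) - 94332 = -672 - 94332 = -95004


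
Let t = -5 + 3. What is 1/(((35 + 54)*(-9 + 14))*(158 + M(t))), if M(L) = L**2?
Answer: 1/72090 ≈ 1.3872e-5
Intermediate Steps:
t = -2
1/(((35 + 54)*(-9 + 14))*(158 + M(t))) = 1/(((35 + 54)*(-9 + 14))*(158 + (-2)**2)) = 1/((89*5)*(158 + 4)) = 1/(445*162) = 1/72090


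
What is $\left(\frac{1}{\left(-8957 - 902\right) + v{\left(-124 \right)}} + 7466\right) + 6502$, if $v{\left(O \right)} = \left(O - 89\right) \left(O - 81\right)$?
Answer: $\frac{472202209}{33806} \approx 13968.0$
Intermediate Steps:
$v{\left(O \right)} = \left(-89 + O\right) \left(-81 + O\right)$
$\left(\frac{1}{\left(-8957 - 902\right) + v{\left(-124 \right)}} + 7466\right) + 6502 = \left(\frac{1}{\left(-8957 - 902\right) + \left(7209 + \left(-124\right)^{2} - -21080\right)} + 7466\right) + 6502 = \left(\frac{1}{\left(-8957 - 902\right) + \left(7209 + 15376 + 21080\right)} + 7466\right) + 6502 = \left(\frac{1}{-9859 + 43665} + 7466\right) + 6502 = \left(\frac{1}{33806} + 7466\right) + 6502 = \frac{252395597}{33806} + 6502 = \frac{472202209}{33806}$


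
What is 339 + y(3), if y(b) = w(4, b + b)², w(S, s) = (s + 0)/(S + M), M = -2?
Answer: 348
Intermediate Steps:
w(S, s) = s/(-2 + S) (w(S, s) = (s + 0)/(S - 2) = s/(-2 + S))
y(b) = b² (y(b) = ((b + b)/(-2 + 4))² = ((2*b)/2)² = ((2*b)*(½))² = b²)
339 + y(3) = 339 + 3² = 339 + 9 = 348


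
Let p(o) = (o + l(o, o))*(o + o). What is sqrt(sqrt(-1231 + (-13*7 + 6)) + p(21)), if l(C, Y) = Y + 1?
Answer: sqrt(1806 + 2*I*sqrt(329)) ≈ 42.499 + 0.4268*I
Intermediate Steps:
l(C, Y) = 1 + Y
p(o) = 2*o*(1 + 2*o) (p(o) = (o + (1 + o))*(o + o) = (1 + 2*o)*(2*o) = 2*o*(1 + 2*o))
sqrt(sqrt(-1231 + (-13*7 + 6)) + p(21)) = sqrt(sqrt(-1231 + (-13*7 + 6)) + 2*21*(1 + 2*21)) = sqrt(sqrt(-1231 + (-91 + 6)) + 2*21*(1 + 42)) = sqrt(sqrt(-1231 - 85) + 2*21*43) = sqrt(sqrt(-1316) + 1806) = sqrt(2*I*sqrt(329) + 1806) = sqrt(1806 + 2*I*sqrt(329))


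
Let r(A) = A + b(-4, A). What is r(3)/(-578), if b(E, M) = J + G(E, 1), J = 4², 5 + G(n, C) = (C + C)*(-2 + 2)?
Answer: -7/289 ≈ -0.024221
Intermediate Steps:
G(n, C) = -5 (G(n, C) = -5 + (C + C)*(-2 + 2) = -5 + (2*C)*0 = -5 + 0 = -5)
J = 16
b(E, M) = 11 (b(E, M) = 16 - 5 = 11)
r(A) = 11 + A (r(A) = A + 11 = 11 + A)
r(3)/(-578) = (11 + 3)/(-578) = 14*(-1/578) = -7/289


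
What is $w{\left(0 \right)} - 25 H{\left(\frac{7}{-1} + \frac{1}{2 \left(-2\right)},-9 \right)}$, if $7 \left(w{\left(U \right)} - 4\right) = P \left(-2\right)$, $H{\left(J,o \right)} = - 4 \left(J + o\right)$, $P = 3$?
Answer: $- \frac{11353}{7} \approx -1621.9$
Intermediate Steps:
$H{\left(J,o \right)} = - 4 J - 4 o$
$w{\left(U \right)} = \frac{22}{7}$ ($w{\left(U \right)} = 4 + \frac{3 \left(-2\right)}{7} = 4 + \frac{1}{7} \left(-6\right) = 4 - \frac{6}{7} = \frac{22}{7}$)
$w{\left(0 \right)} - 25 H{\left(\frac{7}{-1} + \frac{1}{2 \left(-2\right)},-9 \right)} = \frac{22}{7} - 25 \left(- 4 \left(\frac{7}{-1} + \frac{1}{2 \left(-2\right)}\right) - -36\right) = \frac{22}{7} - 25 \left(- 4 \left(7 \left(-1\right) + \frac{1}{2} \left(- \frac{1}{2}\right)\right) + 36\right) = \frac{22}{7} - 25 \left(- 4 \left(-7 - \frac{1}{4}\right) + 36\right) = \frac{22}{7} - 25 \left(\left(-4\right) \left(- \frac{29}{4}\right) + 36\right) = \frac{22}{7} - 25 \left(29 + 36\right) = \frac{22}{7} - 1625 = - \frac{11353}{7}$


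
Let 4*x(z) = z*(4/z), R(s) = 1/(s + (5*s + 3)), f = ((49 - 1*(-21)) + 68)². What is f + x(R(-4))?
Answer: 19045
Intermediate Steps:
f = 19044 (f = ((49 + 21) + 68)² = (70 + 68)² = 138² = 19044)
R(s) = 1/(3 + 6*s) (R(s) = 1/(s + (3 + 5*s)) = 1/(3 + 6*s))
x(z) = 1 (x(z) = (z*(4/z))/4 = (¼)*4 = 1)
f + x(R(-4)) = 19044 + 1 = 19045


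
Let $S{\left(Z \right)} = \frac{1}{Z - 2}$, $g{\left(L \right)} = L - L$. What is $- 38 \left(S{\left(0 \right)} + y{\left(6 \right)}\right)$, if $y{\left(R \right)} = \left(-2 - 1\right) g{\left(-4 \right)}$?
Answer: $19$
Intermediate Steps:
$g{\left(L \right)} = 0$
$S{\left(Z \right)} = \frac{1}{-2 + Z}$
$y{\left(R \right)} = 0$ ($y{\left(R \right)} = \left(-2 - 1\right) 0 = \left(-3\right) 0 = 0$)
$- 38 \left(S{\left(0 \right)} + y{\left(6 \right)}\right) = - 38 \left(\frac{1}{-2 + 0} + 0\right) = - 38 \left(\frac{1}{-2} + 0\right) = - 38 \left(- \frac{1}{2} + 0\right) = \left(-38\right) \left(- \frac{1}{2}\right) = 19$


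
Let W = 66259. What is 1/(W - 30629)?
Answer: 1/35630 ≈ 2.8066e-5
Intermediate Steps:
1/(W - 30629) = 1/(66259 - 30629) = 1/35630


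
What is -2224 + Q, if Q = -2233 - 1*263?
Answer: -4720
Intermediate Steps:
Q = -2496 (Q = -2233 - 263 = -2496)
-2224 + Q = -2224 - 2496 = -4720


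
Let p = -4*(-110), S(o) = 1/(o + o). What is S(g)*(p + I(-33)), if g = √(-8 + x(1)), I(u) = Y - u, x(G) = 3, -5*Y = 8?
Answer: -2357*I*√5/50 ≈ -105.41*I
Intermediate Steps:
Y = -8/5 (Y = -⅕*8 = -8/5 ≈ -1.6000)
I(u) = -8/5 - u
g = I*√5 (g = √(-8 + 3) = √(-5) = I*√5 ≈ 2.2361*I)
S(o) = 1/(2*o)
p = 440
S(g)*(p + I(-33)) = (1/(2*((I*√5))))*(440 + (-8/5 - 1*(-33))) = ((-I*√5/5)/2)*(440 + (-8/5 + 33)) = (-I*√5/10)*(440 + 157/5) = -I*√5/10*(2357/5) = -2357*I*√5/50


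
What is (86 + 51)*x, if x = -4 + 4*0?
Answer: -548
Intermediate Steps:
x = -4 (x = -4 + 0 = -4)
(86 + 51)*x = (86 + 51)*(-4) = 137*(-4) = -548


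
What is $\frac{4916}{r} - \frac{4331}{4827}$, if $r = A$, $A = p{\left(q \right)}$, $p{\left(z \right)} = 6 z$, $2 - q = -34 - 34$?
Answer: $\frac{1825876}{168945} \approx 10.808$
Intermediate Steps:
$q = 70$ ($q = 2 - \left(-34 - 34\right) = 2 - -68 = 2 + 68 = 70$)
$A = 420$ ($A = 6 \cdot 70 = 420$)
$r = 420$
$\frac{4916}{r} - \frac{4331}{4827} = \frac{4916}{420} - \frac{4331}{4827} = 4916 \cdot \frac{1}{420} - \frac{4331}{4827} = \frac{1229}{105} - \frac{4331}{4827} = \frac{1825876}{168945}$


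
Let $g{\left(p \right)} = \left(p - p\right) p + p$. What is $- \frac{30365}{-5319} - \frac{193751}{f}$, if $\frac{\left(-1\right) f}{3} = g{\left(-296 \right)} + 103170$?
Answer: $\frac{3467289533}{547186806} \approx 6.3366$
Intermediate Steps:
$g{\left(p \right)} = p$ ($g{\left(p \right)} = 0 p + p = 0 + p = p$)
$f = -308622$ ($f = - 3 \left(-296 + 103170\right) = \left(-3\right) 102874 = -308622$)
$- \frac{30365}{-5319} - \frac{193751}{f} = - \frac{30365}{-5319} - \frac{193751}{-308622} = \left(-30365\right) \left(- \frac{1}{5319}\right) - - \frac{193751}{308622} = \frac{30365}{5319} + \frac{193751}{308622} = \frac{3467289533}{547186806}$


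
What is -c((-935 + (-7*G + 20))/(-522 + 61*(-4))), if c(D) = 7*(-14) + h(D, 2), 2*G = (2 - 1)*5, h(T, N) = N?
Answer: 96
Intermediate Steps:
G = 5/2 (G = ((2 - 1)*5)/2 = (1*5)/2 = (½)*5 = 5/2 ≈ 2.5000)
c(D) = -96 (c(D) = 7*(-14) + 2 = -98 + 2 = -96)
-c((-935 + (-7*G + 20))/(-522 + 61*(-4))) = -1*(-96) = 96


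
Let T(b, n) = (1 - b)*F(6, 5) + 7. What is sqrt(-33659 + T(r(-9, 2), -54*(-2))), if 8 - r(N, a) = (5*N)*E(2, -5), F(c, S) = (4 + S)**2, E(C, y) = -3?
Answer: 2*I*sqrt(5821) ≈ 152.59*I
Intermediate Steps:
r(N, a) = 8 + 15*N (r(N, a) = 8 - 5*N*(-3) = 8 - (-15)*N = 8 + 15*N)
T(b, n) = 88 - 81*b (T(b, n) = (1 - b)*(4 + 5)**2 + 7 = (1 - b)*9**2 + 7 = (1 - b)*81 + 7 = (81 - 81*b) + 7 = 88 - 81*b)
sqrt(-33659 + T(r(-9, 2), -54*(-2))) = sqrt(-33659 + (88 - 81*(8 + 15*(-9)))) = sqrt(-33659 + (88 - 81*(8 - 135))) = sqrt(-33659 + (88 - 81*(-127))) = sqrt(-33659 + (88 + 10287)) = sqrt(-33659 + 10375) = sqrt(-23284) = 2*I*sqrt(5821)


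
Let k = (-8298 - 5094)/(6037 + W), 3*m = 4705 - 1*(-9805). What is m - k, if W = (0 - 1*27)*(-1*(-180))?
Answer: 17118446/3531 ≈ 4848.0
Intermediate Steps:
W = -4860 (W = (0 - 27)*180 = -27*180 = -4860)
m = 14510/3 (m = (4705 - 1*(-9805))/3 = (4705 + 9805)/3 = (⅓)*14510 = 14510/3 ≈ 4836.7)
k = -13392/1177 (k = (-8298 - 5094)/(6037 - 4860) = -13392/1177 ≈ -11.378)
m - k = 14510/3 - 1*(-13392/1177) = 14510/3 + 13392/1177 = 17118446/3531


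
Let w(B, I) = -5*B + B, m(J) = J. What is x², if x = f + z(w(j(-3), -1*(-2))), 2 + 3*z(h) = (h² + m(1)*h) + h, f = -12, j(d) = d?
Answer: 16900/9 ≈ 1877.8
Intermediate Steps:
w(B, I) = -4*B
z(h) = -⅔ + h²/3 + 2*h/3 (z(h) = -⅔ + ((h² + 1*h) + h)/3 = -⅔ + ((h² + h) + h)/3 = -⅔ + ((h + h²) + h)/3 = -⅔ + (h² + 2*h)/3 = -⅔ + (h²/3 + 2*h/3) = -⅔ + h²/3 + 2*h/3)
x = 130/3 (x = -12 + (-⅔ + (-4*(-3))²/3 + 2*(-4*(-3))/3) = -12 + (-⅔ + (⅓)*12² + (⅔)*12) = -12 + (-⅔ + (⅓)*144 + 8) = -12 + (-⅔ + 48 + 8) = -12 + 166/3 = 130/3 ≈ 43.333)
x² = (130/3)² = 16900/9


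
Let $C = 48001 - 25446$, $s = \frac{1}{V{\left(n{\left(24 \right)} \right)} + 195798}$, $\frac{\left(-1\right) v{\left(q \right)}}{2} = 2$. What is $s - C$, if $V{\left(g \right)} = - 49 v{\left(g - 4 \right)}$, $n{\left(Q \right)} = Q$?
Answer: $- \frac{4420644669}{195994} \approx -22555.0$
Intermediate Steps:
$v{\left(q \right)} = -4$ ($v{\left(q \right)} = \left(-2\right) 2 = -4$)
$V{\left(g \right)} = 196$ ($V{\left(g \right)} = \left(-49\right) \left(-4\right) = 196$)
$s = \frac{1}{195994}$ ($s = \frac{1}{196 + 195798} = \frac{1}{195994} \approx 5.1022 \cdot 10^{-6}$)
$C = 22555$ ($C = 48001 - 25446 = 22555$)
$s - C = \frac{1}{195994} - 22555 = - \frac{4420644669}{195994}$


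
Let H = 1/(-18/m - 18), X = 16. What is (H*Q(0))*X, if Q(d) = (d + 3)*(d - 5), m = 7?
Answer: 35/3 ≈ 11.667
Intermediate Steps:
Q(d) = (-5 + d)*(3 + d) (Q(d) = (3 + d)*(-5 + d) = (-5 + d)*(3 + d))
H = -7/144 (H = 1/(-18/7 - 18) = 1/(-144/7) = -7/144 ≈ -0.048611)
(H*Q(0))*X = -7*(-15 + 0² - 2*0)/144*16 = -7*(-15 + 0 + 0)/144*16 = -7/144*(-15)*16 = (35/48)*16 = 35/3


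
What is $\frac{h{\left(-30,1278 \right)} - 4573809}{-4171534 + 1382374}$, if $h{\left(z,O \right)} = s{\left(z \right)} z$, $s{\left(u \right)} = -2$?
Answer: $\frac{1524583}{929720} \approx 1.6398$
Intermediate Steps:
$h{\left(z,O \right)} = - 2 z$
$\frac{h{\left(-30,1278 \right)} - 4573809}{-4171534 + 1382374} = \frac{\left(-2\right) \left(-30\right) - 4573809}{-4171534 + 1382374} = \frac{60 - 4573809}{-2789160} = \left(-4573749\right) \left(- \frac{1}{2789160}\right) = \frac{1524583}{929720}$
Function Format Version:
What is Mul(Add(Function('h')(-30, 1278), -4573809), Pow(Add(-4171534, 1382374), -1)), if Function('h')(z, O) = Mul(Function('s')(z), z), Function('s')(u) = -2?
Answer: Rational(1524583, 929720) ≈ 1.6398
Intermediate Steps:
Function('h')(z, O) = Mul(-2, z)
Mul(Add(Function('h')(-30, 1278), -4573809), Pow(Add(-4171534, 1382374), -1)) = Mul(Add(Mul(-2, -30), -4573809), Pow(Add(-4171534, 1382374), -1)) = Mul(Add(60, -4573809), Pow(-2789160, -1)) = Mul(-4573749, Rational(-1, 2789160)) = Rational(1524583, 929720)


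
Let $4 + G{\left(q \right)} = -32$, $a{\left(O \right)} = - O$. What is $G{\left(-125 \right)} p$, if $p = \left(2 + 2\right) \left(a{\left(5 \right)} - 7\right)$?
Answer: $1728$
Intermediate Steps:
$G{\left(q \right)} = -36$ ($G{\left(q \right)} = -4 - 32 = -36$)
$p = -48$ ($p = \left(2 + 2\right) \left(\left(-1\right) 5 - 7\right) = 4 \left(-5 - 7\right) = 4 \left(-12\right) = -48$)
$G{\left(-125 \right)} p = \left(-36\right) \left(-48\right) = 1728$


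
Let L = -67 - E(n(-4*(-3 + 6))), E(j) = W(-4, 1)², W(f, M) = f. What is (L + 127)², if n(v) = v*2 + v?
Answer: 1936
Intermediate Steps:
n(v) = 3*v (n(v) = 2*v + v = 3*v)
E(j) = 16 (E(j) = (-4)² = 16)
L = -83 (L = -67 - 1*16 = -67 - 16 = -83)
(L + 127)² = (-83 + 127)² = 44² = 1936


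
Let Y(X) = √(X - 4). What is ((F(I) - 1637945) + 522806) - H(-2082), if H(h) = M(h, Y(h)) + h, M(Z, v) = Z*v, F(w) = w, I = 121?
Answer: -1112936 + 2082*I*√2086 ≈ -1.1129e+6 + 95091.0*I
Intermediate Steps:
Y(X) = √(-4 + X)
H(h) = h + h*√(-4 + h) (H(h) = h*√(-4 + h) + h = h + h*√(-4 + h))
((F(I) - 1637945) + 522806) - H(-2082) = ((121 - 1637945) + 522806) - (-2082)*(1 + √(-4 - 2082)) = (-1637824 + 522806) - (-2082)*(1 + √(-2086)) = -1115018 - (-2082)*(1 + I*√2086) = -1115018 - (-2082 - 2082*I*√2086) = -1115018 + (2082 + 2082*I*√2086) = -1112936 + 2082*I*√2086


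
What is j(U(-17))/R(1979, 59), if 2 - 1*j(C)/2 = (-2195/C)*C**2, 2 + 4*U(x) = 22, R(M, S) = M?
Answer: 21954/1979 ≈ 11.093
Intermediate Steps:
U(x) = 5 (U(x) = -1/2 + (1/4)*22 = -1/2 + 11/2 = 5)
j(C) = 4 + 4390*C (j(C) = 4 - 2*(-2195/C)*C**2 = 4 - (-4390)*C = 4 + 4390*C)
j(U(-17))/R(1979, 59) = (4 + 4390*5)/1979 = (4 + 21950)*(1/1979) = 21954*(1/1979) = 21954/1979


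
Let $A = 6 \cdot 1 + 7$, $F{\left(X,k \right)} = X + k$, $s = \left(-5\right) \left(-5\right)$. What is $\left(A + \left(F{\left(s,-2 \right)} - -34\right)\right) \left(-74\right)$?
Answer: $-5180$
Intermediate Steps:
$s = 25$
$A = 13$ ($A = 6 + 7 = 13$)
$\left(A + \left(F{\left(s,-2 \right)} - -34\right)\right) \left(-74\right) = \left(13 + \left(\left(25 - 2\right) - -34\right)\right) \left(-74\right) = \left(13 + \left(23 + 34\right)\right) \left(-74\right) = \left(13 + 57\right) \left(-74\right) = 70 \left(-74\right) = -5180$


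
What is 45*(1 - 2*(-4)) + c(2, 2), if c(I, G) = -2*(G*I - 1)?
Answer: 399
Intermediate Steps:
c(I, G) = 2 - 2*G*I (c(I, G) = -2*(-1 + G*I) = 2 - 2*G*I)
45*(1 - 2*(-4)) + c(2, 2) = 45*(1 - 2*(-4)) + (2 - 2*2*2) = 45*(1 + 8) + (2 - 8) = 45*9 - 6 = 405 - 6 = 399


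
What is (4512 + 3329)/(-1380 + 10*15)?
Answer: -7841/1230 ≈ -6.3748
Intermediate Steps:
(4512 + 3329)/(-1380 + 10*15) = 7841/(-1380 + 150) = 7841/(-1230) = 7841*(-1/1230) = -7841/1230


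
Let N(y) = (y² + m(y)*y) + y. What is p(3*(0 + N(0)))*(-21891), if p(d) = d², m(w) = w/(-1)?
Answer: 0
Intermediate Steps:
m(w) = -w (m(w) = w*(-1) = -w)
N(y) = y (N(y) = (y² + (-y)*y) + y = (y² - y²) + y = 0 + y = y)
p(3*(0 + N(0)))*(-21891) = (3*(0 + 0))²*(-21891) = (3*0)²*(-21891) = 0²*(-21891) = 0*(-21891) = 0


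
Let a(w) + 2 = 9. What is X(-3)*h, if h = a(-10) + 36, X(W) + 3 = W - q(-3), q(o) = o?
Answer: -129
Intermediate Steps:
a(w) = 7 (a(w) = -2 + 9 = 7)
X(W) = W (X(W) = -3 + (W - 1*(-3)) = -3 + (W + 3) = -3 + (3 + W) = W)
h = 43 (h = 7 + 36 = 43)
X(-3)*h = -3*43 = -129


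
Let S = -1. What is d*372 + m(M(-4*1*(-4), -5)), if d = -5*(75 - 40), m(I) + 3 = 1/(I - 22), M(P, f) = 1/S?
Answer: -1497370/23 ≈ -65103.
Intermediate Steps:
M(P, f) = -1 (M(P, f) = 1/(-1) = 1*(-1) = -1)
m(I) = -3 + 1/(-22 + I) (m(I) = -3 + 1/(I - 22) = -3 + 1/(-22 + I))
d = -175 (d = -5*35 = -175)
d*372 + m(M(-4*1*(-4), -5)) = -175*372 + (67 - 3*(-1))/(-22 - 1) = -65100 + (67 + 3)/(-23) = -65100 - 1/23*70 = -65100 - 70/23 = -1497370/23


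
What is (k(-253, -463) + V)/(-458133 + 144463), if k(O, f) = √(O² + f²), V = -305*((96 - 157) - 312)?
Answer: -22753/62734 - √278378/313670 ≈ -0.36437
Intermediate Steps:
V = 113765 (V = -305*(-61 - 312) = -305*(-373) = 113765)
(k(-253, -463) + V)/(-458133 + 144463) = (√((-253)² + (-463)²) + 113765)/(-458133 + 144463) = (√(64009 + 214369) + 113765)/(-313670) = (√278378 + 113765)*(-1/313670) = (113765 + √278378)*(-1/313670) = -22753/62734 - √278378/313670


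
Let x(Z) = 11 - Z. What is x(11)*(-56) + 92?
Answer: 92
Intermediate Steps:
x(11)*(-56) + 92 = (11 - 1*11)*(-56) + 92 = (11 - 11)*(-56) + 92 = 0*(-56) + 92 = 0 + 92 = 92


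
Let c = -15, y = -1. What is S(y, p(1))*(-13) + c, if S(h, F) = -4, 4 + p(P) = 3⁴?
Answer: 37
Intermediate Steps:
p(P) = 77 (p(P) = -4 + 3⁴ = -4 + 81 = 77)
S(y, p(1))*(-13) + c = -4*(-13) - 15 = 52 - 15 = 37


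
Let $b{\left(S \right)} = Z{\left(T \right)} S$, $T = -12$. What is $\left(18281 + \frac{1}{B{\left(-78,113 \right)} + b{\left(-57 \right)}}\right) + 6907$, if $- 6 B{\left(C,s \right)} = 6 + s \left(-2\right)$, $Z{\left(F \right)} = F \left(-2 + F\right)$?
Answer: $\frac{720830181}{28618} \approx 25188.0$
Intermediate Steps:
$B{\left(C,s \right)} = -1 + \frac{s}{3}$ ($B{\left(C,s \right)} = - \frac{6 + s \left(-2\right)}{6} = - \frac{6 - 2 s}{6} = -1 + \frac{s}{3}$)
$b{\left(S \right)} = 168 S$ ($b{\left(S \right)} = - 12 \left(-2 - 12\right) S = \left(-12\right) \left(-14\right) S = 168 S$)
$\left(18281 + \frac{1}{B{\left(-78,113 \right)} + b{\left(-57 \right)}}\right) + 6907 = \left(18281 + \frac{1}{\left(-1 + \frac{1}{3} \cdot 113\right) + 168 \left(-57\right)}\right) + 6907 = \left(18281 + \frac{1}{\left(-1 + \frac{113}{3}\right) - 9576}\right) + 6907 = \left(18281 + \frac{1}{\frac{110}{3} - 9576}\right) + 6907 = \left(18281 + \frac{1}{- \frac{28618}{3}}\right) + 6907 = \left(18281 - \frac{3}{28618}\right) + 6907 = \frac{523165655}{28618} + 6907 = \frac{720830181}{28618}$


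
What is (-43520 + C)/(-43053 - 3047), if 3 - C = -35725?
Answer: 1948/11525 ≈ 0.16902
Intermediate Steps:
C = 35728 (C = 3 - 1*(-35725) = 3 + 35725 = 35728)
(-43520 + C)/(-43053 - 3047) = (-43520 + 35728)/(-43053 - 3047) = -7792/(-46100) = -7792*(-1/46100) = 1948/11525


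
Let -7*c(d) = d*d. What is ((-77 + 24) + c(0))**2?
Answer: 2809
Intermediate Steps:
c(d) = -d**2/7 (c(d) = -d*d/7 = -d**2/7)
((-77 + 24) + c(0))**2 = ((-77 + 24) - 1/7*0**2)**2 = (-53 - 1/7*0)**2 = (-53 + 0)**2 = (-53)**2 = 2809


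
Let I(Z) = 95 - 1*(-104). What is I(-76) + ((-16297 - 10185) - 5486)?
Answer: -31769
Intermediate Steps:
I(Z) = 199 (I(Z) = 95 + 104 = 199)
I(-76) + ((-16297 - 10185) - 5486) = 199 + ((-16297 - 10185) - 5486) = 199 + (-26482 - 5486) = 199 - 31968 = -31769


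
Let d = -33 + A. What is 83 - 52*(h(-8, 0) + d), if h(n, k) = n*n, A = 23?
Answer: -2725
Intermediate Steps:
h(n, k) = n²
d = -10 (d = -33 + 23 = -10)
83 - 52*(h(-8, 0) + d) = 83 - 52*((-8)² - 10) = 83 - 52*(64 - 10) = 83 - 52*54 = 83 - 2808 = -2725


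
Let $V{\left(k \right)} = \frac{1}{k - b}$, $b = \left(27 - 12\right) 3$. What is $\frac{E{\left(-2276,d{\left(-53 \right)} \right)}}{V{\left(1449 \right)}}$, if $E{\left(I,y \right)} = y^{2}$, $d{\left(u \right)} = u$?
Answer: $3943836$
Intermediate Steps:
$b = 45$ ($b = 15 \cdot 3 = 45$)
$V{\left(k \right)} = \frac{1}{-45 + k}$ ($V{\left(k \right)} = \frac{1}{k - 45} = \frac{1}{-45 + k}$)
$\frac{E{\left(-2276,d{\left(-53 \right)} \right)}}{V{\left(1449 \right)}} = \frac{\left(-53\right)^{2}}{\frac{1}{-45 + 1449}} = \frac{2809}{\frac{1}{1404}} = 2809 \frac{1}{\frac{1}{1404}} = 2809 \cdot 1404 = 3943836$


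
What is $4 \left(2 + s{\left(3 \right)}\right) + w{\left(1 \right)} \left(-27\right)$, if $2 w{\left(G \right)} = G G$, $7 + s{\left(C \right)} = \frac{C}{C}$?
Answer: $- \frac{59}{2} \approx -29.5$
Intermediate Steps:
$s{\left(C \right)} = -6$ ($s{\left(C \right)} = -7 + \frac{C}{C} = -7 + 1 = -6$)
$w{\left(G \right)} = \frac{G^{2}}{2}$ ($w{\left(G \right)} = \frac{G G}{2} = \frac{G^{2}}{2}$)
$4 \left(2 + s{\left(3 \right)}\right) + w{\left(1 \right)} \left(-27\right) = 4 \left(2 - 6\right) + \frac{1^{2}}{2} \left(-27\right) = 4 \left(-4\right) + \frac{1}{2} \cdot 1 \left(-27\right) = -16 + \frac{1}{2} \left(-27\right) = -16 - \frac{27}{2} = - \frac{59}{2}$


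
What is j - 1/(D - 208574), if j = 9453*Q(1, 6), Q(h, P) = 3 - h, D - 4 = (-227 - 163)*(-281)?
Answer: 1871315881/98980 ≈ 18906.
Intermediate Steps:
D = 109594 (D = 4 + (-227 - 163)*(-281) = 4 - 390*(-281) = 4 + 109590 = 109594)
j = 18906 (j = 9453*(3 - 1*1) = 9453*(3 - 1) = 9453*2 = 18906)
j - 1/(D - 208574) = 18906 - 1/(109594 - 208574) = 18906 - 1/(-98980) = 18906 - 1*(-1/98980) = 18906 + 1/98980 = 1871315881/98980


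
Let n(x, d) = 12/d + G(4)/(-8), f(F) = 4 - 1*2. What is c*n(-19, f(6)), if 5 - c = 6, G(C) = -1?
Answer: -49/8 ≈ -6.1250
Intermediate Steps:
c = -1 (c = 5 - 1*6 = 5 - 6 = -1)
f(F) = 2 (f(F) = 4 - 2 = 2)
n(x, d) = 1/8 + 12/d (n(x, d) = 12/d - 1/(-8) = 12/d - 1*(-1/8) = 12/d + 1/8 = 1/8 + 12/d)
c*n(-19, f(6)) = -(96 + 2)/(8*2) = -98/(8*2) = -1*49/8 = -49/8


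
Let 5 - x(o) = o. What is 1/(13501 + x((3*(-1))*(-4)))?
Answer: 1/13494 ≈ 7.4107e-5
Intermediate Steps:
x(o) = 5 - o
1/(13501 + x((3*(-1))*(-4))) = 1/(13501 + (5 - 3*(-1)*(-4))) = 1/(13501 + (5 - (-3)*(-4))) = 1/(13501 + (5 - 1*12)) = 1/(13501 + (5 - 12)) = 1/(13501 - 7) = 1/13494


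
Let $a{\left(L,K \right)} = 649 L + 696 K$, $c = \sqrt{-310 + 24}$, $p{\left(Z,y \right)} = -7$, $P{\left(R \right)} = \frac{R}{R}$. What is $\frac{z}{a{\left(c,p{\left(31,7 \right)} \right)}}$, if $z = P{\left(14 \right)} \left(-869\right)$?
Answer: $\frac{2116884}{72099935} + \frac{563981 i \sqrt{286}}{144199870} \approx 0.02936 + 0.066143 i$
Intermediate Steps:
$P{\left(R \right)} = 1$
$c = i \sqrt{286}$ ($c = \sqrt{-286} = i \sqrt{286} \approx 16.912 i$)
$z = -869$ ($z = 1 \left(-869\right) = -869$)
$\frac{z}{a{\left(c,p{\left(31,7 \right)} \right)}} = - \frac{869}{649 i \sqrt{286} + 696 \left(-7\right)} = - \frac{869}{649 i \sqrt{286} - 4872} = - \frac{869}{-4872 + 649 i \sqrt{286}}$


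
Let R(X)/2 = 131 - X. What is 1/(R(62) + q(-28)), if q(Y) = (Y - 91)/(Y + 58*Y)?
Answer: 236/32585 ≈ 0.0072426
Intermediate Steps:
R(X) = 262 - 2*X (R(X) = 2*(131 - X) = 262 - 2*X)
q(Y) = (-91 + Y)/(59*Y) (q(Y) = (-91 + Y)/((59*Y)) = (-91 + Y)*(1/(59*Y)) = (-91 + Y)/(59*Y))
1/(R(62) + q(-28)) = 1/((262 - 2*62) + (1/59)*(-91 - 28)/(-28)) = 1/((262 - 124) + (1/59)*(-1/28)*(-119)) = 1/(138 + 17/236) = 1/(32585/236) = 236/32585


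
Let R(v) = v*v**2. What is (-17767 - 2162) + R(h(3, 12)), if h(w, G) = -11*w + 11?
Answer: -30577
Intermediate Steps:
h(w, G) = 11 - 11*w
R(v) = v**3
(-17767 - 2162) + R(h(3, 12)) = (-17767 - 2162) + (11 - 11*3)**3 = -19929 + (11 - 33)**3 = -19929 + (-22)**3 = -19929 - 10648 = -30577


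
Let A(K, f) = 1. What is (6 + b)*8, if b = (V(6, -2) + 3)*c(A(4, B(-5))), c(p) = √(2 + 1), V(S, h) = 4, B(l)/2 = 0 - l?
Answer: 48 + 56*√3 ≈ 144.99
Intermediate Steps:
B(l) = -2*l (B(l) = 2*(0 - l) = 2*(-l) = -2*l)
c(p) = √3
b = 7*√3 (b = (4 + 3)*√3 = 7*√3 ≈ 12.124)
(6 + b)*8 = (6 + 7*√3)*8 = 48 + 56*√3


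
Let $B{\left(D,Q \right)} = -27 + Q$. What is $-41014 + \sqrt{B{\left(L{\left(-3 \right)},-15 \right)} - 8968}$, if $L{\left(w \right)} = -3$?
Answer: $-41014 + i \sqrt{9010} \approx -41014.0 + 94.921 i$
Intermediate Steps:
$-41014 + \sqrt{B{\left(L{\left(-3 \right)},-15 \right)} - 8968} = -41014 + \sqrt{\left(-27 - 15\right) - 8968} = -41014 + \sqrt{-42 - 8968} = -41014 + \sqrt{-9010} = -41014 + i \sqrt{9010}$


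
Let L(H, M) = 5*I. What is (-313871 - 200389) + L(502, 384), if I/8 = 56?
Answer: -512020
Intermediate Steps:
I = 448 (I = 8*56 = 448)
L(H, M) = 2240 (L(H, M) = 5*448 = 2240)
(-313871 - 200389) + L(502, 384) = (-313871 - 200389) + 2240 = -514260 + 2240 = -512020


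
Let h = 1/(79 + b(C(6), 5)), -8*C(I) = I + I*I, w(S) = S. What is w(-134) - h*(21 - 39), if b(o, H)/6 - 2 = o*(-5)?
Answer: -66562/497 ≈ -133.93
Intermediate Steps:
C(I) = -I/8 - I²/8 (C(I) = -(I + I*I)/8 = -(I + I²)/8 = -I/8 - I²/8)
b(o, H) = 12 - 30*o (b(o, H) = 12 + 6*(o*(-5)) = 12 + 6*(-5*o) = 12 - 30*o)
h = 2/497 (h = 1/(79 + (12 - (-15)*6*(1 + 6)/4)) = 1/(79 + (12 - (-15)*6*7/4)) = 1/(79 + (12 - 30*(-21/4))) = 1/(79 + (12 + 315/2)) = 1/(79 + 339/2) = 1/(497/2) = 2/497 ≈ 0.0040241)
w(-134) - h*(21 - 39) = -134 - 2*(21 - 39)/497 = -134 - 2*(-18)/497 = -134 - 1*(-36/497) = -134 + 36/497 = -66562/497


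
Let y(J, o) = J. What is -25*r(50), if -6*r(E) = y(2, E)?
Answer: 25/3 ≈ 8.3333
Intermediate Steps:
r(E) = -⅓ (r(E) = -⅙*2 = -⅓)
-25*r(50) = -25*(-⅓) = 25/3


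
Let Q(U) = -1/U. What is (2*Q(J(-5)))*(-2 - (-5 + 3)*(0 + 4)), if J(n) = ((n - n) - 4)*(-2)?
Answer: -3/2 ≈ -1.5000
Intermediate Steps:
J(n) = 8 (J(n) = (0 - 4)*(-2) = -4*(-2) = 8)
(2*Q(J(-5)))*(-2 - (-5 + 3)*(0 + 4)) = (2*(-1/8))*(-2 - (-5 + 3)*(0 + 4)) = (2*(-1*⅛))*(-2 - (-2)*4) = (2*(-⅛))*(-2 - 1*(-8)) = -(-2 + 8)/4 = -¼*6 = -3/2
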